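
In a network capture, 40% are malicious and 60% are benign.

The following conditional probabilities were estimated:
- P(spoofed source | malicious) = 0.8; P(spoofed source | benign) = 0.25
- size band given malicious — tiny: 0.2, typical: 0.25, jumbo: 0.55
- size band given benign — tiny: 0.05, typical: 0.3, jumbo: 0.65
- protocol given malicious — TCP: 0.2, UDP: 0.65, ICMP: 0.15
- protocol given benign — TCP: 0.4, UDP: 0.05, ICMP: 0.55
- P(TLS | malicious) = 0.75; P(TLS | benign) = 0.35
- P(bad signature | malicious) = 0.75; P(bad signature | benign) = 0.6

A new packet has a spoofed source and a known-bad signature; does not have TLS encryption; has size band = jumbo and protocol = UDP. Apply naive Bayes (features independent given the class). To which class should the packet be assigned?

malicious

malicious: 0.4 × 0.8 × 0.55 × 0.65 × (1−0.75) × 0.75 = 0.02145
benign: 0.6 × 0.25 × 0.65 × 0.05 × (1−0.35) × 0.6 = 0.00190125
Highest score → malicious.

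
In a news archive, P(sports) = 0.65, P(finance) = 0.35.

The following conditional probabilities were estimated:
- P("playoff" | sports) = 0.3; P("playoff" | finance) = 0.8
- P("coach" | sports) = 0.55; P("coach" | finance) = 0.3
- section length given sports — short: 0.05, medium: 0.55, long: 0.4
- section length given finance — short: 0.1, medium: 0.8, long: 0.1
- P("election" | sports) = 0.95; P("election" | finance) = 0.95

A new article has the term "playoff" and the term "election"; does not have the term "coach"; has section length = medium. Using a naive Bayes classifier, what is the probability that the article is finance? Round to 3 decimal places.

0.765

sports: 0.65 × 0.3 × (1−0.55) × 0.55 × 0.95 = 0.045849375
finance: 0.35 × 0.8 × (1−0.3) × 0.8 × 0.95 = 0.14896
P(finance | x) = 0.14896 / 0.194809375 ≈ 0.765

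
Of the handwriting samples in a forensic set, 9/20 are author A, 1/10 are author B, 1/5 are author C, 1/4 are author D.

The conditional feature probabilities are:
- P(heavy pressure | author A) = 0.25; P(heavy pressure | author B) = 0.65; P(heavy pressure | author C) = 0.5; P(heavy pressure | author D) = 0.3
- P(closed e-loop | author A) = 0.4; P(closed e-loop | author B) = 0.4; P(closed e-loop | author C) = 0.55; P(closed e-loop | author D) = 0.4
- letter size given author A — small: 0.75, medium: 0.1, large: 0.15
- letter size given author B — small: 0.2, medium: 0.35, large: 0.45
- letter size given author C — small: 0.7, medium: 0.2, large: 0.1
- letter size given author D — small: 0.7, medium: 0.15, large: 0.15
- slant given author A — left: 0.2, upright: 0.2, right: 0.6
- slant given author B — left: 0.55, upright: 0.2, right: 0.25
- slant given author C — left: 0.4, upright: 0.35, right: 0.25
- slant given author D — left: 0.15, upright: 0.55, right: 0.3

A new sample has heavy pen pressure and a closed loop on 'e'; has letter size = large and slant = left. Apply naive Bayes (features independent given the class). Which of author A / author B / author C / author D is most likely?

author B

author A: 0.45 × 0.25 × 0.4 × 0.15 × 0.2 = 0.00135
author B: 0.1 × 0.65 × 0.4 × 0.45 × 0.55 = 0.006435
author C: 0.2 × 0.5 × 0.55 × 0.1 × 0.4 = 0.0022
author D: 0.25 × 0.3 × 0.4 × 0.15 × 0.15 = 0.000675
Highest score → author B.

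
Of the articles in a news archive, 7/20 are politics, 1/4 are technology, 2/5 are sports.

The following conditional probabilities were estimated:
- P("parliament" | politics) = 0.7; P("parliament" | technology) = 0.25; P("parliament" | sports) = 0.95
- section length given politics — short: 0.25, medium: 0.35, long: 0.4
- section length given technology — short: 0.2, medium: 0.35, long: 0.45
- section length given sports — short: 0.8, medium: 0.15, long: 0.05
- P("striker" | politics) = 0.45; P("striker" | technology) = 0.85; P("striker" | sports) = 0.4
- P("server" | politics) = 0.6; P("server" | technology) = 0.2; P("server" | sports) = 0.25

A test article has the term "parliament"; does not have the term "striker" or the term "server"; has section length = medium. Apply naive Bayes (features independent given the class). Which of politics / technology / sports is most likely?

sports

politics: 0.35 × 0.7 × 0.35 × (1−0.45) × (1−0.6) = 0.018865
technology: 0.25 × 0.25 × 0.35 × (1−0.85) × (1−0.2) = 0.002625
sports: 0.4 × 0.95 × 0.15 × (1−0.4) × (1−0.25) = 0.02565
Highest score → sports.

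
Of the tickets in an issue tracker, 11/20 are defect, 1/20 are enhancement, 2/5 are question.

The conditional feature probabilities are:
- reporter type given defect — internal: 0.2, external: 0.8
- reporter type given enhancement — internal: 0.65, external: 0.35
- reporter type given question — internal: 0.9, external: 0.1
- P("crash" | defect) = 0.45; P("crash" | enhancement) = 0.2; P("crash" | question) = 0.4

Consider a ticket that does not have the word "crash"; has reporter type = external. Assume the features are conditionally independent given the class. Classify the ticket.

defect: 0.55 × 0.8 × (1−0.45) = 0.242
enhancement: 0.05 × 0.35 × (1−0.2) = 0.014
question: 0.4 × 0.1 × (1−0.4) = 0.024
Highest score → defect.

defect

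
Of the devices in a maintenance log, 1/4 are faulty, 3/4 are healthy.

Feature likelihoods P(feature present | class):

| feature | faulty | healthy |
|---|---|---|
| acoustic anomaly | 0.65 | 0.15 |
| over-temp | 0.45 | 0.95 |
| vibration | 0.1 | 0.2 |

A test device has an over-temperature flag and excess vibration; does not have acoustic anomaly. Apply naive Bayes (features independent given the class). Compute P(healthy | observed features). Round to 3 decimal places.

0.969

faulty: 0.25 × (1−0.65) × 0.45 × 0.1 = 0.0039375
healthy: 0.75 × (1−0.15) × 0.95 × 0.2 = 0.121125
P(healthy | x) = 0.121125 / 0.1250625 ≈ 0.969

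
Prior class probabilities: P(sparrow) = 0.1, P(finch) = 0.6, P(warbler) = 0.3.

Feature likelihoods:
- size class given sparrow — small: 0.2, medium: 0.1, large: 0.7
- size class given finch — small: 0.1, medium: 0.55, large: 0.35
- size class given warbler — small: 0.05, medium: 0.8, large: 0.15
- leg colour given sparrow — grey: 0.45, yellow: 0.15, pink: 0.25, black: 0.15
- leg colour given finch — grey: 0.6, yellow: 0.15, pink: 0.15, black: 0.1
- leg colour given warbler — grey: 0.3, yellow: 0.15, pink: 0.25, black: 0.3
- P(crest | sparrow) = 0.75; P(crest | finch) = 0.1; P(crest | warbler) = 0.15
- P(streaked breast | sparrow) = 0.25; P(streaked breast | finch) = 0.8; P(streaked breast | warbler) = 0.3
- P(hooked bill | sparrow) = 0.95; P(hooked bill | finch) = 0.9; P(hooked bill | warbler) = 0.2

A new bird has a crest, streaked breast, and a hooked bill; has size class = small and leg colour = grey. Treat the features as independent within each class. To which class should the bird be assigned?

finch

sparrow: 0.1 × 0.2 × 0.45 × 0.75 × 0.25 × 0.95 = 0.001603125
finch: 0.6 × 0.1 × 0.6 × 0.1 × 0.8 × 0.9 = 0.002592
warbler: 0.3 × 0.05 × 0.3 × 0.15 × 0.3 × 0.2 = 0.0000405
Highest score → finch.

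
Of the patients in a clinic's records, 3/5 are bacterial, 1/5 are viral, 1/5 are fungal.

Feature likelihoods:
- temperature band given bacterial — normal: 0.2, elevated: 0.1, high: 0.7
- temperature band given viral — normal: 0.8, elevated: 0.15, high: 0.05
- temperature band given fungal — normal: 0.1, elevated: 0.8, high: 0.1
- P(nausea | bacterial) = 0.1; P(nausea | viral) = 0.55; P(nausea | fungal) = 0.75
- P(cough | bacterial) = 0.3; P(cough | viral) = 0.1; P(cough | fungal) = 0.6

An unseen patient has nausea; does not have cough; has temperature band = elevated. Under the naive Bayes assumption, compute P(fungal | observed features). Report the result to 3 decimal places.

0.716

bacterial: 0.6 × 0.1 × 0.1 × (1−0.3) = 0.0042
viral: 0.2 × 0.15 × 0.55 × (1−0.1) = 0.01485
fungal: 0.2 × 0.8 × 0.75 × (1−0.6) = 0.048
P(fungal | x) = 0.048 / 0.06705 ≈ 0.716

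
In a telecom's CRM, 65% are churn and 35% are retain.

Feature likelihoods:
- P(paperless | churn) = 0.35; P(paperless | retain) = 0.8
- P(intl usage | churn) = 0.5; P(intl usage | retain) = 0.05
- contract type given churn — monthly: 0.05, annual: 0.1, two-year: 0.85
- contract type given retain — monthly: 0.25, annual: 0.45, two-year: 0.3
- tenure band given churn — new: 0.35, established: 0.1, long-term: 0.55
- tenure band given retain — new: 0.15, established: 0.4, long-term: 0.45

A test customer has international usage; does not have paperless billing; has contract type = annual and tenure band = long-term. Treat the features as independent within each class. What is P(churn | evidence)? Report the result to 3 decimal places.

0.943

churn: 0.65 × (1−0.35) × 0.5 × 0.1 × 0.55 = 0.01161875
retain: 0.35 × (1−0.8) × 0.05 × 0.45 × 0.45 = 0.00070875
P(churn | x) = 0.01161875 / 0.0123275 ≈ 0.943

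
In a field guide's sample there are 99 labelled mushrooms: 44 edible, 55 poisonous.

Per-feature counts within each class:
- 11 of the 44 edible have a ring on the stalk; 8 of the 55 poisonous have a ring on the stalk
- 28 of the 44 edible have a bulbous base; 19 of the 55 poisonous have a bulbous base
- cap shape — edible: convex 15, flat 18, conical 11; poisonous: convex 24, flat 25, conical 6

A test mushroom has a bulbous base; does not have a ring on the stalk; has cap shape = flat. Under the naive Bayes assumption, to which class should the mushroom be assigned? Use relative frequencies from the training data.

edible

edible: (44/99) × (33/44) × (28/44) × (18/44) ≈ 0.0867769
poisonous: (55/99) × (47/55) × (19/55) × (25/55) ≈ 0.0745471
Highest score → edible.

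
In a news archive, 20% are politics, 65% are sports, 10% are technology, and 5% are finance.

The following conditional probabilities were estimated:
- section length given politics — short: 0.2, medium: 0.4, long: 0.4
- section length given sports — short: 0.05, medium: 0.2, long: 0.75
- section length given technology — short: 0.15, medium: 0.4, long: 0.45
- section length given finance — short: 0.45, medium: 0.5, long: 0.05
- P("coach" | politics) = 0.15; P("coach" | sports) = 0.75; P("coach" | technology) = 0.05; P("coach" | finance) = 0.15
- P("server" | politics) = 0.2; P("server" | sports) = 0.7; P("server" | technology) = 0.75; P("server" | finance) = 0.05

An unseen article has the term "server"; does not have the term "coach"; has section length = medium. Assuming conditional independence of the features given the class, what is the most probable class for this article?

technology

politics: 0.2 × 0.4 × (1−0.15) × 0.2 = 0.0136
sports: 0.65 × 0.2 × (1−0.75) × 0.7 = 0.02275
technology: 0.1 × 0.4 × (1−0.05) × 0.75 = 0.0285
finance: 0.05 × 0.5 × (1−0.15) × 0.05 = 0.0010625
Highest score → technology.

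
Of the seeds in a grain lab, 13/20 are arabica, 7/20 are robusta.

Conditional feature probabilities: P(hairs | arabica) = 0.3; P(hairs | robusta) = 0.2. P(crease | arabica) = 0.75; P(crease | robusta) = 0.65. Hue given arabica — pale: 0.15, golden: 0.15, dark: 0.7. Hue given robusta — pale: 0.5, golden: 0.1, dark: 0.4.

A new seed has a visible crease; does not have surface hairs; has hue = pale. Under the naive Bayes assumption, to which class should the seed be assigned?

arabica: 0.65 × (1−0.3) × 0.75 × 0.15 = 0.0511875
robusta: 0.35 × (1−0.2) × 0.65 × 0.5 = 0.091
Highest score → robusta.

robusta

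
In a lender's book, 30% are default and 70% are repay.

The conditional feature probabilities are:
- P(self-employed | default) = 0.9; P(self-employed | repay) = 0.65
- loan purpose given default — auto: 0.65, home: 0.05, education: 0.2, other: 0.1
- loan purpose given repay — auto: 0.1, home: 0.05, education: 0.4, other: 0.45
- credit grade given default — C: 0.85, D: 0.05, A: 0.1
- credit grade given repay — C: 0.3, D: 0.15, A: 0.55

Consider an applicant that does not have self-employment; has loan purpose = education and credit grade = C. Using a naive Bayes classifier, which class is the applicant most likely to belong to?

default: 0.3 × (1−0.9) × 0.2 × 0.85 = 0.0051
repay: 0.7 × (1−0.65) × 0.4 × 0.3 = 0.0294
Highest score → repay.

repay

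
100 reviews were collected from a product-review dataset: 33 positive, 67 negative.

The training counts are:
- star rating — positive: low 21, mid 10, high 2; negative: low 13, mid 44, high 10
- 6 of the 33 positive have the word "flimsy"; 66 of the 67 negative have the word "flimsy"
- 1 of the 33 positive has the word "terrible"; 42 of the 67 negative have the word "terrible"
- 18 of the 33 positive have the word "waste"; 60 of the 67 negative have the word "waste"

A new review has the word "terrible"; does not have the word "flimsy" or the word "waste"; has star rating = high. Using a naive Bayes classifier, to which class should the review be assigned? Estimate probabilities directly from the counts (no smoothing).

positive: (33/100) × (2/33) × (27/33) × (1/33) × (15/33) ≈ 0.000225394
negative: (67/100) × (10/67) × (1/67) × (42/67) × (7/67) ≈ 0.0000977514
Highest score → positive.

positive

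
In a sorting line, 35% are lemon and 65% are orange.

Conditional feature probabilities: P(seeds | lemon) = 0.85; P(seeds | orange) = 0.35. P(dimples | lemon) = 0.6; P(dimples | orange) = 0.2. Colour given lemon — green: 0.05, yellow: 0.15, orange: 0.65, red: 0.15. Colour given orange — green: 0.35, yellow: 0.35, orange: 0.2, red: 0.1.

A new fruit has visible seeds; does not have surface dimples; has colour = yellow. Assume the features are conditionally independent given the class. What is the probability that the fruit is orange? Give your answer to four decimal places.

0.7811

lemon: 0.35 × 0.85 × (1−0.6) × 0.15 = 0.01785
orange: 0.65 × 0.35 × (1−0.2) × 0.35 = 0.0637
P(orange | x) = 0.0637 / 0.08155 ≈ 0.7811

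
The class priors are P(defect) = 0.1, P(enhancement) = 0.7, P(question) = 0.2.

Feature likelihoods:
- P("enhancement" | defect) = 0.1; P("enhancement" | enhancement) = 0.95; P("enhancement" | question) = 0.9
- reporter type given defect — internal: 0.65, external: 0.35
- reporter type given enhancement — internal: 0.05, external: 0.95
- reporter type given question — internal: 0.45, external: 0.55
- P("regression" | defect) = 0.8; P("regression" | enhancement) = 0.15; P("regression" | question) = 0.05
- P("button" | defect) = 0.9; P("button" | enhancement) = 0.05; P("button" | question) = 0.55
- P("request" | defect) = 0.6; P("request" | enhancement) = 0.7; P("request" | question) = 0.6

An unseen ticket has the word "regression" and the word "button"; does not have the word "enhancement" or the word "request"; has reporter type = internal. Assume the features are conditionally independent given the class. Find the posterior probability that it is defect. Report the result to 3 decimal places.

defect: 0.1 × (1−0.1) × 0.65 × 0.8 × 0.9 × (1−0.6) = 0.016848
enhancement: 0.7 × (1−0.95) × 0.05 × 0.15 × 0.05 × (1−0.7) = 0.0000039375
question: 0.2 × (1−0.9) × 0.45 × 0.05 × 0.55 × (1−0.6) = 0.000099
P(defect | x) = 0.016848 / 0.0169509375 ≈ 0.994

0.994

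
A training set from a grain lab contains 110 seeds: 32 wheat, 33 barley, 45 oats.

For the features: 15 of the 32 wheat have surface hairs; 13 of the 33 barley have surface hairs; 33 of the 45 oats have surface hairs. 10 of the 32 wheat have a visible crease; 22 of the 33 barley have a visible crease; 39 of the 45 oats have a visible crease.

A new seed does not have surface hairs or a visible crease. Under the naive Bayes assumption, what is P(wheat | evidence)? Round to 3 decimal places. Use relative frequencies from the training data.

0.586

wheat: (32/110) × (17/32) × (22/32) = 0.10625
barley: (33/110) × (20/33) × (11/33) ≈ 0.0606061
oats: (45/110) × (12/45) × (6/45) ≈ 0.0145455
P(wheat | x) = 0.10625 / 0.1814016 ≈ 0.586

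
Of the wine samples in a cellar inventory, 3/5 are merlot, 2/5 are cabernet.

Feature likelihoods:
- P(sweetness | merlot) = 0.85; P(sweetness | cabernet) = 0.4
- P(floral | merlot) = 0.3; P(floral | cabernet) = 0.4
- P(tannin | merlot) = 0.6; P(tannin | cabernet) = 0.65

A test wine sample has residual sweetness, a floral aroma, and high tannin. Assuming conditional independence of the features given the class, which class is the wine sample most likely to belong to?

merlot: 0.6 × 0.85 × 0.3 × 0.6 = 0.0918
cabernet: 0.4 × 0.4 × 0.4 × 0.65 = 0.0416
Highest score → merlot.

merlot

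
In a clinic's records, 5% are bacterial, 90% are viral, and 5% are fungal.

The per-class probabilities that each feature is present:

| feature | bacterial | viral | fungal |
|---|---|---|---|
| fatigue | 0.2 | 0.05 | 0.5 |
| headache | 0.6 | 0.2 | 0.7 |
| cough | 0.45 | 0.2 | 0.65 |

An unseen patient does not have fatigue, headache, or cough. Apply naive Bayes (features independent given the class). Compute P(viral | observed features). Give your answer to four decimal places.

bacterial: 0.05 × (1−0.2) × (1−0.6) × (1−0.45) = 0.0088
viral: 0.9 × (1−0.05) × (1−0.2) × (1−0.2) = 0.5472
fungal: 0.05 × (1−0.5) × (1−0.7) × (1−0.65) = 0.002625
P(viral | x) = 0.5472 / 0.558625 ≈ 0.9795

0.9795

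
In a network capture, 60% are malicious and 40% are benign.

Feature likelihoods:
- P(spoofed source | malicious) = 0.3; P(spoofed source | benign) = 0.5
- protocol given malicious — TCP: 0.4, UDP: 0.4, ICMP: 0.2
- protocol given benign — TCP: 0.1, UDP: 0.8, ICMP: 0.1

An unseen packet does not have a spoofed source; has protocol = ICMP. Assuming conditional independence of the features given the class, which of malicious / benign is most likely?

malicious: 0.6 × (1−0.3) × 0.2 = 0.084
benign: 0.4 × (1−0.5) × 0.1 = 0.02
Highest score → malicious.

malicious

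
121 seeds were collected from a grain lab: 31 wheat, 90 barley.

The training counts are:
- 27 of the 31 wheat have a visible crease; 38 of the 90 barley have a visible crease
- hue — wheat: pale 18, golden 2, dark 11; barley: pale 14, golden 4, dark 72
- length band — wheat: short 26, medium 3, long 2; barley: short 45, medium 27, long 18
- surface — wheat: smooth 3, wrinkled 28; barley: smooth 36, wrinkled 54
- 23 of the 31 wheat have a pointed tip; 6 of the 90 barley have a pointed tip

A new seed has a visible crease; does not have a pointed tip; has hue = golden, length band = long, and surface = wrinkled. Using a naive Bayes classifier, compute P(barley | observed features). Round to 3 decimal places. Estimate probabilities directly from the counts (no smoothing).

0.878

wheat: (31/121) × (27/31) × (2/31) × (2/31) × (28/31) × (8/31) ≈ 0.000216491
barley: (90/121) × (38/90) × (4/90) × (18/90) × (54/90) × (84/90) ≈ 0.00156327
P(barley | x) = 0.00156327 / 0.001779761 ≈ 0.878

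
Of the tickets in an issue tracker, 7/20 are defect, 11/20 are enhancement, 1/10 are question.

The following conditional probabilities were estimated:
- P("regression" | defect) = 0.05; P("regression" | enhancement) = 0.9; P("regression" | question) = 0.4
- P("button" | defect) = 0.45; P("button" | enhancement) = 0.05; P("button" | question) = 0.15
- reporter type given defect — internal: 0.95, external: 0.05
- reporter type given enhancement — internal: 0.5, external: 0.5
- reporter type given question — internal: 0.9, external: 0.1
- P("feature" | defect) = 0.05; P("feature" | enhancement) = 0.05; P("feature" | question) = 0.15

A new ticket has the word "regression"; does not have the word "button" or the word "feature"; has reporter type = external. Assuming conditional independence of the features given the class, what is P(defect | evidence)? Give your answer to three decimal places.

0.002

defect: 0.35 × 0.05 × (1−0.45) × 0.05 × (1−0.05) = 0.0004571875
enhancement: 0.55 × 0.9 × (1−0.05) × 0.5 × (1−0.05) = 0.22336875
question: 0.1 × 0.4 × (1−0.15) × 0.1 × (1−0.15) = 0.00289
P(defect | x) = 0.0004571875 / 0.2267159375 ≈ 0.002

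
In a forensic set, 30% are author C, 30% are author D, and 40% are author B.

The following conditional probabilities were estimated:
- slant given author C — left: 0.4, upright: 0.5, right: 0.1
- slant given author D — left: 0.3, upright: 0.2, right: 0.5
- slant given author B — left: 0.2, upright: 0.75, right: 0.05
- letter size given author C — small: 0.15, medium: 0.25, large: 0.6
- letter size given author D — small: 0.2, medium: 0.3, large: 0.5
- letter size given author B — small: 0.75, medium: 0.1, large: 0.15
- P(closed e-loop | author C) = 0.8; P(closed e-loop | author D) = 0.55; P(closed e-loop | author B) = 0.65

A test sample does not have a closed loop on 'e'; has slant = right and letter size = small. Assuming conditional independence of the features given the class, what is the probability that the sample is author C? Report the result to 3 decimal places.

0.046

author C: 0.3 × 0.1 × 0.15 × (1−0.8) = 0.0009
author D: 0.3 × 0.5 × 0.2 × (1−0.55) = 0.0135
author B: 0.4 × 0.05 × 0.75 × (1−0.65) = 0.00525
P(author C | x) = 0.0009 / 0.01965 ≈ 0.046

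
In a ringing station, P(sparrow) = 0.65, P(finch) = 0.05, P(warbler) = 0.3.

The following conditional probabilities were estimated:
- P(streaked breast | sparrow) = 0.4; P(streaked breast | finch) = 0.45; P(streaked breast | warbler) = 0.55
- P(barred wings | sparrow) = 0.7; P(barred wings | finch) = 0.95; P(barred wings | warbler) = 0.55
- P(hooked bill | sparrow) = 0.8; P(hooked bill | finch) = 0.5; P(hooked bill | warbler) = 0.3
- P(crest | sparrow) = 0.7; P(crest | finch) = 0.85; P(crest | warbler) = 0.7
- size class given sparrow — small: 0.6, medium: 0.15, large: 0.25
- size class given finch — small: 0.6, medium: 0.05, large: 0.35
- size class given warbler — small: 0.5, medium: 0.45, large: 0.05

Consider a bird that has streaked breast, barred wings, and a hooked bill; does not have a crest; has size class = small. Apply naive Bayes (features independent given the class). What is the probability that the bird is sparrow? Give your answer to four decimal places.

sparrow: 0.65 × 0.4 × 0.7 × 0.8 × (1−0.7) × 0.6 = 0.026208
finch: 0.05 × 0.45 × 0.95 × 0.5 × (1−0.85) × 0.6 = 0.000961875
warbler: 0.3 × 0.55 × 0.55 × 0.3 × (1−0.7) × 0.5 = 0.00408375
P(sparrow | x) = 0.026208 / 0.031253625 ≈ 0.8386

0.8386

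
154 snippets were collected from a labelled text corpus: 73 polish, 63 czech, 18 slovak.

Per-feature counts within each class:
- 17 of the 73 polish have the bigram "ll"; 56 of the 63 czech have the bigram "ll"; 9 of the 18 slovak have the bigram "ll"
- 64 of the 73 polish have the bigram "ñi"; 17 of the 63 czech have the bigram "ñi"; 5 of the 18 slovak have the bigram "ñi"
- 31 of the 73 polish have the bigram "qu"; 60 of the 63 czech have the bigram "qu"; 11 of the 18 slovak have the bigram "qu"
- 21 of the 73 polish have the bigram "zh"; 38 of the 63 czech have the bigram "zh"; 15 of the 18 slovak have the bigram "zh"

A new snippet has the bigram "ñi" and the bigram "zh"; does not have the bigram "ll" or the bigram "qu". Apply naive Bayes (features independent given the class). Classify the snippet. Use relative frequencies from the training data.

polish

polish: (73/154) × (56/73) × (64/73) × (42/73) × (21/73) ≈ 0.0527652
czech: (63/154) × (7/63) × (17/63) × (3/63) × (38/63) ≈ 0.000352297
slovak: (18/154) × (9/18) × (5/18) × (7/18) × (15/18) ≈ 0.00526094
Highest score → polish.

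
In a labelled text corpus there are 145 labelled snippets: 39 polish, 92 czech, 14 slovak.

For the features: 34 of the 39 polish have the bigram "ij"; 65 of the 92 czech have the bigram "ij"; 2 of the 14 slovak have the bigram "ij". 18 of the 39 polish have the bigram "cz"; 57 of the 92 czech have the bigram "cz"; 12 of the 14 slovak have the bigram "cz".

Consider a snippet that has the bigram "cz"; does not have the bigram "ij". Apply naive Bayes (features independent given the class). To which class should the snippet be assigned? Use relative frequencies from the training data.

polish: (39/145) × (5/39) × (18/39) ≈ 0.0159151
czech: (92/145) × (27/92) × (57/92) ≈ 0.115367
slovak: (14/145) × (12/14) × (12/14) ≈ 0.070936
Highest score → czech.

czech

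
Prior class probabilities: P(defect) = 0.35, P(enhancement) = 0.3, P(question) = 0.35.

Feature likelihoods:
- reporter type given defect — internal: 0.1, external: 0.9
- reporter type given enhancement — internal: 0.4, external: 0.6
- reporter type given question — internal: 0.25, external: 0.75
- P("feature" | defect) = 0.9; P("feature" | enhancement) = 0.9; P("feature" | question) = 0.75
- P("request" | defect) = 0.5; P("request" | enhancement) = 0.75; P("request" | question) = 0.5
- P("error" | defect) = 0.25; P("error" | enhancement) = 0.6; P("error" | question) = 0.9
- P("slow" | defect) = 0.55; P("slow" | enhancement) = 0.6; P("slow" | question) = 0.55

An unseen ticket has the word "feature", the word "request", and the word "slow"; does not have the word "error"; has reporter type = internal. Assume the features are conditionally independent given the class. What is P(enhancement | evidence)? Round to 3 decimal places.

defect: 0.35 × 0.1 × 0.9 × 0.5 × (1−0.25) × 0.55 = 0.006496875
enhancement: 0.3 × 0.4 × 0.9 × 0.75 × (1−0.6) × 0.6 = 0.01944
question: 0.35 × 0.25 × 0.75 × 0.5 × (1−0.9) × 0.55 = 0.0018046875
P(enhancement | x) = 0.01944 / 0.0277415625 ≈ 0.701

0.701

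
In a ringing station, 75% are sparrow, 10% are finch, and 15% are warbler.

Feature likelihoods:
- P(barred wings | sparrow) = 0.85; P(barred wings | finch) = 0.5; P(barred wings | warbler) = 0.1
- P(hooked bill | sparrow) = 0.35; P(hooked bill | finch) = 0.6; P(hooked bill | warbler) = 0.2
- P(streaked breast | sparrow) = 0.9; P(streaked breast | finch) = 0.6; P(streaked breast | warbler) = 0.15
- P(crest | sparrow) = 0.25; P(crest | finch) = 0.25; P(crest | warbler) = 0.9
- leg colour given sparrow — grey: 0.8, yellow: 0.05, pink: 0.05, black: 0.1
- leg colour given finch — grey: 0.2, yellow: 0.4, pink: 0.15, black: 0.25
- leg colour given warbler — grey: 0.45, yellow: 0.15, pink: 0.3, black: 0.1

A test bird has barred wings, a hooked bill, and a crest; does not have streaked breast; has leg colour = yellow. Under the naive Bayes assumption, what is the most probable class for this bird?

sparrow: 0.75 × 0.85 × 0.35 × (1−0.9) × 0.25 × 0.05 = 0.00027890625
finch: 0.1 × 0.5 × 0.6 × (1−0.6) × 0.25 × 0.4 = 0.0012
warbler: 0.15 × 0.1 × 0.2 × (1−0.15) × 0.9 × 0.15 = 0.00034425
Highest score → finch.

finch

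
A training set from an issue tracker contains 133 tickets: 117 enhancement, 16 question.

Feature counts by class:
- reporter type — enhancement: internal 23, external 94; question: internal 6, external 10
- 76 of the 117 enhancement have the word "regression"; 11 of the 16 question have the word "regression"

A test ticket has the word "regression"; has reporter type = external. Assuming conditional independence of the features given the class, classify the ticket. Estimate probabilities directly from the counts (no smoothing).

enhancement

enhancement: (117/133) × (94/117) × (76/117) ≈ 0.459096
question: (16/133) × (10/16) × (11/16) ≈ 0.0516917
Highest score → enhancement.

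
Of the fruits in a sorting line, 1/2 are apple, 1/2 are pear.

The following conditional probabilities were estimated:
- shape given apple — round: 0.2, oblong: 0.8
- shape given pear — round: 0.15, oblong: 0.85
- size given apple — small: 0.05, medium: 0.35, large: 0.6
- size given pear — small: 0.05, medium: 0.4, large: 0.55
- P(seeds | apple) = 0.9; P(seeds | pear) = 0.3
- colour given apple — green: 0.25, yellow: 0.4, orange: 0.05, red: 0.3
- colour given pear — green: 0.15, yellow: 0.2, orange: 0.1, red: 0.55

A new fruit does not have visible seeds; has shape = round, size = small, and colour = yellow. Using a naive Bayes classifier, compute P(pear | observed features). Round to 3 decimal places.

0.724

apple: 0.5 × 0.2 × 0.05 × (1−0.9) × 0.4 = 0.0002
pear: 0.5 × 0.15 × 0.05 × (1−0.3) × 0.2 = 0.000525
P(pear | x) = 0.000525 / 0.000725 ≈ 0.724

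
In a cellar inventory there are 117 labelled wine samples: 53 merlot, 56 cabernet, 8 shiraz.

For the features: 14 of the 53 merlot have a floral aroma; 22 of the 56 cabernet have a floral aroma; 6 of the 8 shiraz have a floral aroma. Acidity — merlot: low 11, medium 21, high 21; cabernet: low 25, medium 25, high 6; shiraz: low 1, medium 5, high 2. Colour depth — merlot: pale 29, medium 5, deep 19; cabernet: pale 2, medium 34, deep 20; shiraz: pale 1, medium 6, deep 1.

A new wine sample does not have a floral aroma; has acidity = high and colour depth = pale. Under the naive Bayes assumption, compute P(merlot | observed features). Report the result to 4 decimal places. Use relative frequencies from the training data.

merlot: (53/117) × (39/53) × (21/53) × (29/53) ≈ 0.0722677
cabernet: (56/117) × (34/56) × (6/56) × (2/56) ≈ 0.00111198
shiraz: (8/117) × (2/8) × (2/8) × (1/8) ≈ 0.000534188
P(merlot | x) = 0.0722677 / 0.073913868 ≈ 0.9777

0.9777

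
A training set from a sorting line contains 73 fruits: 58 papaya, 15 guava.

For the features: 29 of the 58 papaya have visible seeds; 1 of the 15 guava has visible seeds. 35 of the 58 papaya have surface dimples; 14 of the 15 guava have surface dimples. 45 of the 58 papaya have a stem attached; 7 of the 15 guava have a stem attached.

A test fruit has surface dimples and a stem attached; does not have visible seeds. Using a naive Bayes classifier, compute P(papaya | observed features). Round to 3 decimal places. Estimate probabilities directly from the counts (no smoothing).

papaya: (58/73) × (29/58) × (35/58) × (45/58) ≈ 0.185994
guava: (15/73) × (14/15) × (14/15) × (7/15) ≈ 0.0835312
P(papaya | x) = 0.185994 / 0.2695252 ≈ 0.690

0.690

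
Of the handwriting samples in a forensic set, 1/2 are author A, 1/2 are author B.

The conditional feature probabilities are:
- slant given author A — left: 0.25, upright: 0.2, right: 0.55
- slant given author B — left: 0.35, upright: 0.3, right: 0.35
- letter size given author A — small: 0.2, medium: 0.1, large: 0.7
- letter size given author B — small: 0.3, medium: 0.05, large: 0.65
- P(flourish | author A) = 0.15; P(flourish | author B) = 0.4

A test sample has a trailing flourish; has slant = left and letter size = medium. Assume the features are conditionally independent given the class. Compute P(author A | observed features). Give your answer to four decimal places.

0.3488

author A: 0.5 × 0.25 × 0.1 × 0.15 = 0.001875
author B: 0.5 × 0.35 × 0.05 × 0.4 = 0.0035
P(author A | x) = 0.001875 / 0.005375 ≈ 0.3488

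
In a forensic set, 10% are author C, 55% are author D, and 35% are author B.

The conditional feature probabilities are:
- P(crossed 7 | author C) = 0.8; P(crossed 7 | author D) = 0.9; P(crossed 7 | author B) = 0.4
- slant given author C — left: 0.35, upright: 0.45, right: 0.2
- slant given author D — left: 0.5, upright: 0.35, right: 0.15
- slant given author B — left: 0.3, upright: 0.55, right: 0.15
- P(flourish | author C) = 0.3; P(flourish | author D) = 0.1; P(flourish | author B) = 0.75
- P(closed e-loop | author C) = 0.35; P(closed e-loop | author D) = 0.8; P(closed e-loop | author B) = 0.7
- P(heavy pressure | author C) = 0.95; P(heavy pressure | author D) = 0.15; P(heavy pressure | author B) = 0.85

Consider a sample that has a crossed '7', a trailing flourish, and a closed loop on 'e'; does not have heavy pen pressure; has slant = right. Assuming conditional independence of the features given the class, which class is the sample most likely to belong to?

author C: 0.1 × 0.8 × 0.2 × 0.3 × 0.35 × (1−0.95) = 0.000084
author D: 0.55 × 0.9 × 0.15 × 0.1 × 0.8 × (1−0.15) = 0.005049
author B: 0.35 × 0.4 × 0.15 × 0.75 × 0.7 × (1−0.85) = 0.00165375
Highest score → author D.

author D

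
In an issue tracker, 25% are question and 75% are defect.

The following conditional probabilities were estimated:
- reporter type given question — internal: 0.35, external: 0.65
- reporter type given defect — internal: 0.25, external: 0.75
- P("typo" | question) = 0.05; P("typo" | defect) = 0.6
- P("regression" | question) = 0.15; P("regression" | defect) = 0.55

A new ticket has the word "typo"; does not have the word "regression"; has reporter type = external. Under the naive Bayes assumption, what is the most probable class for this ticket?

defect

question: 0.25 × 0.65 × 0.05 × (1−0.15) = 0.00690625
defect: 0.75 × 0.75 × 0.6 × (1−0.55) = 0.151875
Highest score → defect.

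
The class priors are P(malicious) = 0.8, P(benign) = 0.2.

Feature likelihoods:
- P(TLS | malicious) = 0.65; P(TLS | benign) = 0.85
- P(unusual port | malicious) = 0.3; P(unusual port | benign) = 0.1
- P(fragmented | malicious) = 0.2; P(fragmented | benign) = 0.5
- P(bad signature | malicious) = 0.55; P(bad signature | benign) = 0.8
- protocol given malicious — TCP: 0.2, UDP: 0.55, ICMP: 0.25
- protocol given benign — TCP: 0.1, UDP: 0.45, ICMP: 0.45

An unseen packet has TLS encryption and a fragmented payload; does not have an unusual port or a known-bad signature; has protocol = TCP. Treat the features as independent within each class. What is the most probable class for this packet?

malicious

malicious: 0.8 × 0.65 × (1−0.3) × 0.2 × (1−0.55) × 0.2 = 0.006552
benign: 0.2 × 0.85 × (1−0.1) × 0.5 × (1−0.8) × 0.1 = 0.00153
Highest score → malicious.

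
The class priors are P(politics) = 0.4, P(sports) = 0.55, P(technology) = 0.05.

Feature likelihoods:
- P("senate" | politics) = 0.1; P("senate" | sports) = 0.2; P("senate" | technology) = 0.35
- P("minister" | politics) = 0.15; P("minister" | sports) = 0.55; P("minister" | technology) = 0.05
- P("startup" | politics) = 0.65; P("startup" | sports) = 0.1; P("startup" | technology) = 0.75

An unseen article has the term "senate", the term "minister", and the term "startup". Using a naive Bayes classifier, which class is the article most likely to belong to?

sports

politics: 0.4 × 0.1 × 0.15 × 0.65 = 0.0039
sports: 0.55 × 0.2 × 0.55 × 0.1 = 0.00605
technology: 0.05 × 0.35 × 0.05 × 0.75 = 0.00065625
Highest score → sports.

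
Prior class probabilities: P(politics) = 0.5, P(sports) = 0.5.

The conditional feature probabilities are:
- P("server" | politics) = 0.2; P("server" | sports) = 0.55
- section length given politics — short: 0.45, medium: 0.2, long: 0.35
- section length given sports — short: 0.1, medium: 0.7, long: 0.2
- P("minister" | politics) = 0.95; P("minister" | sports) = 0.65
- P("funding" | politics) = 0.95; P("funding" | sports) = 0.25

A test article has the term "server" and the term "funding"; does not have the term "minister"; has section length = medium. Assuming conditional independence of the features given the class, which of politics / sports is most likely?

politics: 0.5 × 0.2 × 0.2 × (1−0.95) × 0.95 = 0.00095
sports: 0.5 × 0.55 × 0.7 × (1−0.65) × 0.25 = 0.01684375
Highest score → sports.

sports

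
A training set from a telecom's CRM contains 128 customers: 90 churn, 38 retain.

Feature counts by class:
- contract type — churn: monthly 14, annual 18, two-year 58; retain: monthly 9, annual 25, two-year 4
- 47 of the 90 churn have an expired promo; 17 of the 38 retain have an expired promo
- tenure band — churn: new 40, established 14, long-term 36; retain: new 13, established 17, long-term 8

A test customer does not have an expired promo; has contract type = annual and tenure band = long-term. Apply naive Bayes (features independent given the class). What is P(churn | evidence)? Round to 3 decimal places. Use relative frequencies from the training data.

churn: (90/128) × (18/90) × (43/90) × (36/90) = 0.026875
retain: (38/128) × (25/38) × (21/38) × (8/38) ≈ 0.0227233
P(churn | x) = 0.026875 / 0.0495983 ≈ 0.542

0.542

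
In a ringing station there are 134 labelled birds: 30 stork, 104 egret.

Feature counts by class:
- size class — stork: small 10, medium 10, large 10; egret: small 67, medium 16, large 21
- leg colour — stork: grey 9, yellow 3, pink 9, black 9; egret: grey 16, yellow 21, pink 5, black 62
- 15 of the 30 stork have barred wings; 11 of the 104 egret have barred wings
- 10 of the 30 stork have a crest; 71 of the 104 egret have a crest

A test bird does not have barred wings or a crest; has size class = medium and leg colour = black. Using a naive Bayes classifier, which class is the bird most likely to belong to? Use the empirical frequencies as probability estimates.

stork: (30/134) × (10/30) × (9/30) × (15/30) × (20/30) ≈ 0.00746269
egret: (104/134) × (16/104) × (62/104) × (93/104) × (33/104) ≈ 0.0201978
Highest score → egret.

egret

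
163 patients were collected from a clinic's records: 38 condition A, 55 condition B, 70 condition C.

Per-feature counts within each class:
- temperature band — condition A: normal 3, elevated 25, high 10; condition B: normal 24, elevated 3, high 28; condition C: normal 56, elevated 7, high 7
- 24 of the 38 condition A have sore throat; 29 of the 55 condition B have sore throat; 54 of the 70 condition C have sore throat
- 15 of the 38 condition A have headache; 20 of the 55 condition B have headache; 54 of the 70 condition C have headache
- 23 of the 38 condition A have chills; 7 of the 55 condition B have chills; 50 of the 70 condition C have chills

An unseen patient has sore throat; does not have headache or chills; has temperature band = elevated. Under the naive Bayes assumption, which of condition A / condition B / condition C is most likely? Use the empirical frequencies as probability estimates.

condition A: (38/163) × (25/38) × (24/38) × (23/38) × (15/38) ≈ 0.0231437
condition B: (55/163) × (3/55) × (29/55) × (35/55) × (48/55) ≈ 0.00538955
condition C: (70/163) × (7/70) × (54/70) × (16/70) × (20/70) ≈ 0.00216352
Highest score → condition A.

condition A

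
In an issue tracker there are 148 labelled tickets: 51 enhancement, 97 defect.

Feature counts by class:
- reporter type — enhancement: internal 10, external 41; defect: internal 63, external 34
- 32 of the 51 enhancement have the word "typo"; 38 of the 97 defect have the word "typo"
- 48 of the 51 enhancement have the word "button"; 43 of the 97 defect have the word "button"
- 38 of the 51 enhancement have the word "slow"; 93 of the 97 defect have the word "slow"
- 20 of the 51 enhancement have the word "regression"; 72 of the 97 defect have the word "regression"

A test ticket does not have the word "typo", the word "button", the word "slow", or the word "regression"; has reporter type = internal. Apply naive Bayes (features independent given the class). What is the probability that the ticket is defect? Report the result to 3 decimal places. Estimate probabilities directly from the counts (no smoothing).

enhancement: (51/148) × (10/51) × (19/51) × (3/51) × (13/51) × (31/51) ≈ 0.000229423
defect: (97/148) × (63/97) × (59/97) × (54/97) × (4/97) × (25/97) ≈ 0.00153193
P(defect | x) = 0.00153193 / 0.001761353 ≈ 0.870

0.870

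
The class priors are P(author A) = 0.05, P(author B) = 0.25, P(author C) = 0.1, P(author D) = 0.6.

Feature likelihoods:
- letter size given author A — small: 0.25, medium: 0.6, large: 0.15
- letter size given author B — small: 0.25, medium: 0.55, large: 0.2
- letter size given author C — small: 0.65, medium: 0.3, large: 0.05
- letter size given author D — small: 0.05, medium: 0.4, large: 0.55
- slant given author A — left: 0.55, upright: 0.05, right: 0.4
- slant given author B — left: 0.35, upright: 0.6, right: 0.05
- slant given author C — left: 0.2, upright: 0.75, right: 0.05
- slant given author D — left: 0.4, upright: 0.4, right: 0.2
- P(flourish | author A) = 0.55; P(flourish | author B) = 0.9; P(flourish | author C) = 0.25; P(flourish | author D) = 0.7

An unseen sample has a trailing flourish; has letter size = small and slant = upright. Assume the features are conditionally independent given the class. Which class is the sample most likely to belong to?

author A: 0.05 × 0.25 × 0.05 × 0.55 = 0.00034375
author B: 0.25 × 0.25 × 0.6 × 0.9 = 0.03375
author C: 0.1 × 0.65 × 0.75 × 0.25 = 0.0121875
author D: 0.6 × 0.05 × 0.4 × 0.7 = 0.0084
Highest score → author B.

author B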